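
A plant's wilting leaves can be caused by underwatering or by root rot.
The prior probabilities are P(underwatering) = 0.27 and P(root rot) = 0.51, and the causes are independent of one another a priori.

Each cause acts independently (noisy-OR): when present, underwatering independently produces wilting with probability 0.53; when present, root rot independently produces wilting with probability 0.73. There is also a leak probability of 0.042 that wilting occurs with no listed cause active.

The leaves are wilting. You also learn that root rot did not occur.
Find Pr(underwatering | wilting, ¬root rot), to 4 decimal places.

Under noisy-OR, P(wilting | causes) = 1 − (1−0.042)·∏(1−qᵢ) over the active causes.
Weight on underwatering=true, given the evidence: 0.54974·0.27 = 0.148430
The normalizing constant is 0.042·0.73 + 0.54974·0.27 = 0.179090
Posterior = 0.148430 / 0.179090 ≈ 0.8288

Pr(underwatering | wilting, ¬root rot) ≈ 0.8288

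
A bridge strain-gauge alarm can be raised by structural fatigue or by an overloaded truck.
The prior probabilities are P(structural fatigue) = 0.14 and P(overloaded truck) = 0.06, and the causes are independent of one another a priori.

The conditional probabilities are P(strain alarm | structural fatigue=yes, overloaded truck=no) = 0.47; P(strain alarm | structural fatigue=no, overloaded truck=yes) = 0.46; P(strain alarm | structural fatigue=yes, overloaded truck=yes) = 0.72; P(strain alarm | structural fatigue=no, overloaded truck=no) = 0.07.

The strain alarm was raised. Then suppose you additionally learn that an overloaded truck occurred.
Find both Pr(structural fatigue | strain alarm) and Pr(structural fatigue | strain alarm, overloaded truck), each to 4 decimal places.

Pr(structural fatigue | strain alarm) ≈ 0.4581; Pr(structural fatigue | strain alarm, overloaded truck) ≈ 0.2031

Weight on structural fatigue=true, given the evidence: 0.061852 + 0.006048 = 0.067900
Denominator P(strain alarm): 0.07·0.86·0.94 + 0.46·0.86·0.06 + 0.47·0.14·0.94 + 0.72·0.14·0.06 = 0.148224
P(structural fatigue | strain alarm) = 0.067900/0.148224 ≈ 0.4581

Now also conditioning on overloaded truck=true:
P(strain alarm | overloaded truck) = 0.46*0.86 + 0.72*0.14 = 0.395600 + 0.100800 = 0.496400
Of this, 0.100800 comes from 0.72*0.14 (the structural fatigue=true cases).
Hence the posterior is 0.100800/0.496400 ≈ 0.2031.
Conditioning on overloaded truck lowers the posterior on structural fatigue: the classic explaining-away effect in a common-effect structure.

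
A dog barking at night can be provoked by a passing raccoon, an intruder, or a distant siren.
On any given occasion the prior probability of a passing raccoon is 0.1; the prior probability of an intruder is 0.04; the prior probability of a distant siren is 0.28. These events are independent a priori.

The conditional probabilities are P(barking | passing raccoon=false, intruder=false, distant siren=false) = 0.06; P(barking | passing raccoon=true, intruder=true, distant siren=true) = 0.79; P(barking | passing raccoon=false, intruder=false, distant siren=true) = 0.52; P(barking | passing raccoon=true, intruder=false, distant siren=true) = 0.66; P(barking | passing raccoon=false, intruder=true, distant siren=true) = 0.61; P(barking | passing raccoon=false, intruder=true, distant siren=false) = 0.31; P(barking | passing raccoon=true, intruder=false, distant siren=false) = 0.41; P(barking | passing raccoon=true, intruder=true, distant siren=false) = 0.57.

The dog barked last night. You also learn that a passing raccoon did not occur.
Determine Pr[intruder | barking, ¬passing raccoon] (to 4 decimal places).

Weight on intruder=true, given the evidence: 0.008928 + 0.006832 = 0.015760
Normalizer over all consistent configurations: 0.06*0.96*0.72 + 0.52*0.96*0.28 + 0.31*0.04*0.72 + 0.61*0.04*0.28 = 0.197008
Posterior = 0.015760 / 0.197008 ≈ 0.0800

Pr[intruder | barking, ¬passing raccoon] ≈ 0.0800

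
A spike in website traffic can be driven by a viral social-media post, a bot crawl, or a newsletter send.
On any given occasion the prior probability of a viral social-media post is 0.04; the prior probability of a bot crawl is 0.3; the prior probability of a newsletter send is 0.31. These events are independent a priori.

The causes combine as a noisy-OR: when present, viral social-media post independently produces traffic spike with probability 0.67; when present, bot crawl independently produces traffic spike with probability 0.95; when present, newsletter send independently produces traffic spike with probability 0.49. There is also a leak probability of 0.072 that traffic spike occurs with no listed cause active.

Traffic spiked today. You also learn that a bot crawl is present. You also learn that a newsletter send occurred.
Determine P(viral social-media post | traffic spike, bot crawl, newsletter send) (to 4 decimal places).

Under noisy-OR, P(traffic spike | causes) = 1 − (1−0.072)·∏(1−qᵢ) over the active causes.
Numerator (weight on configurations with viral social-media post): 0.992191*0.04 = 0.039688
Normalizer over all consistent configurations: 0.976336*0.96 + 0.992191*0.04 = 0.976971
P(viral social-media post | traffic spike, bot crawl, newsletter send) = 0.039688/0.976971 ≈ 0.0406

P(viral social-media post | traffic spike, bot crawl, newsletter send) ≈ 0.0406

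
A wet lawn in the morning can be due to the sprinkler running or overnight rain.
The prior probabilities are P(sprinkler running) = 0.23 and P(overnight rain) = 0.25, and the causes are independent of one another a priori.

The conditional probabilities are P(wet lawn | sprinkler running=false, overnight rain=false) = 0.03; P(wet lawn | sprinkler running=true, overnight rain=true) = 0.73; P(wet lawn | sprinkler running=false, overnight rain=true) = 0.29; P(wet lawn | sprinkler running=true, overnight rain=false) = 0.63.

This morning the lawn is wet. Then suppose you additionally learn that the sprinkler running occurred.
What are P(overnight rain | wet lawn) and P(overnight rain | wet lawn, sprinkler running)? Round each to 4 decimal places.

P(wet lawn) = 0.03·0.77·0.75 + 0.29·0.77·0.25 + 0.63·0.23·0.75 + 0.73·0.23·0.25 = 0.017325 + 0.055825 + 0.108675 + 0.041975 = 0.223800
Of this, 0.097800 comes from 0.055825 + 0.041975 (the overnight rain=true cases).
So P(overnight rain | wet lawn) = 0.097800/0.223800 ≈ 0.4370.

Now condition on the additional information:
By total probability over both values of overnight rain:
  P(wet lawn | sprinkler running) = 0.63×0.75 + 0.73×0.25
        = 0.472500 + 0.182500 = 0.655000
Configurations with overnight rain contribute 0.182500, so
  P(overnight rain | wet lawn, sprinkler running) = 0.182500 / 0.655000 ≈ 0.2786

P(overnight rain | wet lawn) ≈ 0.4370; P(overnight rain | wet lawn, sprinkler running) ≈ 0.2786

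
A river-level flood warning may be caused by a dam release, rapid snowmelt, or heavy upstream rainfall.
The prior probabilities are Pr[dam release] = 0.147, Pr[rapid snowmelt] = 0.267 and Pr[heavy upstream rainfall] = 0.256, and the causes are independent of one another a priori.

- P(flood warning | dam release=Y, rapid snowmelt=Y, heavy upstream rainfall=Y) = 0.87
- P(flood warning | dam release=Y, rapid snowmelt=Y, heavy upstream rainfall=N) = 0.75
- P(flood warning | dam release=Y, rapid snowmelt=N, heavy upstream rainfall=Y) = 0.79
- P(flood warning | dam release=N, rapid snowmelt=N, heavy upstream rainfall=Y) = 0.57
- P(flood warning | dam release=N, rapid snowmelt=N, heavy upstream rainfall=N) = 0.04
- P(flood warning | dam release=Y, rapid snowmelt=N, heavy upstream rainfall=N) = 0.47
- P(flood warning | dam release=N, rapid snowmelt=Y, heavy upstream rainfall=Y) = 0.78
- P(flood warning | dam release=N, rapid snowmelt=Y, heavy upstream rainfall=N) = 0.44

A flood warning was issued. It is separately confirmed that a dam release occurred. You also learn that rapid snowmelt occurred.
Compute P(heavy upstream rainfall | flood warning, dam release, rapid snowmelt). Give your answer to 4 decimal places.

P(flood warning | dam release, rapid snowmelt) = 0.75*0.744 + 0.87*0.256 = 0.558000 + 0.222720 = 0.780720
Restricting to configurations with heavy upstream rainfall present: 0.87*0.256 = 0.222720.
Hence the posterior is 0.222720/0.780720 ≈ 0.2853.

P(heavy upstream rainfall | flood warning, dam release, rapid snowmelt) ≈ 0.2853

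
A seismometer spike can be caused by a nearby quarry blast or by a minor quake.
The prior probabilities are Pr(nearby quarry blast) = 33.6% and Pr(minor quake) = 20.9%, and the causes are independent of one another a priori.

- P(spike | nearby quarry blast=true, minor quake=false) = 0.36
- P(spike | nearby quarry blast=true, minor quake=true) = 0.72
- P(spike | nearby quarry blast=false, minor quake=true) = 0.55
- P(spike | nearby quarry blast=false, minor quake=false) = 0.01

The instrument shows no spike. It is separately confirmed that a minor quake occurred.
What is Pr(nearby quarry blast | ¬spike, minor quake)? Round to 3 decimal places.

Weight on nearby quarry blast=true, given the evidence: 0.28×0.336 = 0.094080
Normalizer over all consistent configurations: 0.45×0.664 + 0.28×0.336 = 0.392880
P(nearby quarry blast | ¬spike, minor quake) = 0.094080/0.392880 ≈ 0.239

Pr(nearby quarry blast | ¬spike, minor quake) ≈ 0.239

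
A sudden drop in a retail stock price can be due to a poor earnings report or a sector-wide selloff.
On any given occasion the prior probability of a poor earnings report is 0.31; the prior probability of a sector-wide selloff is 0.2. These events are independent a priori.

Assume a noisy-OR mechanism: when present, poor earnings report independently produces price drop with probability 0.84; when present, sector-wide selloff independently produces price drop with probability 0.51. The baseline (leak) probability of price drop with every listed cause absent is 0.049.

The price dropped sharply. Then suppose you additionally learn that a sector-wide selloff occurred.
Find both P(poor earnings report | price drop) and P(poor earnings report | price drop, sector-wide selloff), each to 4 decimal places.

P(poor earnings report | price drop) ≈ 0.7265; P(poor earnings report | price drop, sector-wide selloff) ≈ 0.4378

Under noisy-OR, P(price drop | causes) = 1 − (1−0.049)·∏(1−qᵢ) over the active causes.
For the numerator, keep only poor earnings report=true terms: 0.210264 + 0.057377 = 0.267641
The normalizing constant is 0.049·0.69·0.8 + 0.53401·0.69·0.2 + 0.84784·0.31·0.8 + 0.925442·0.31·0.2 = 0.368382
Posterior = 0.267641 / 0.368382 ≈ 0.7265

Now condition on the additional information:
P(price drop | sector-wide selloff) = 0.53401·0.69 + 0.925442·0.31 = 0.368467 + 0.286887 = 0.655354
Of this, 0.286887 comes from 0.925442·0.31 (the poor earnings report=true cases).
Hence the posterior is 0.286887/0.655354 ≈ 0.4378.
The drop from 0.7265 to 0.4378 is the explaining-away (discounting) effect.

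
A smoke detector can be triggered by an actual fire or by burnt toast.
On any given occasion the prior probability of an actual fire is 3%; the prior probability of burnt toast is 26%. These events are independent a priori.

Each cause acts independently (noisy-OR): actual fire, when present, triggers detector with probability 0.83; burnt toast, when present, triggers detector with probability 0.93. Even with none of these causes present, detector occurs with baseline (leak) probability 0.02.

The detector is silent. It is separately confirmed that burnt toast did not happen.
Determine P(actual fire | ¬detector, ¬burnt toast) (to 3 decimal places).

Under noisy-OR, P(detector | causes) = 1 − (1−0.02)·∏(1−qᵢ) over the active causes.
Enumerate both values of actual fire and weight by the priors:
  P(¬detector | ¬burnt toast) = 0.98×0.97 + 0.1666×0.03
        = 0.950600 + 0.004998 = 0.955598
Configurations with actual fire contribute 0.004998, so
  P(actual fire | ¬detector, ¬burnt toast) = 0.004998 / 0.955598 ≈ 0.005

P(actual fire | ¬detector, ¬burnt toast) ≈ 0.005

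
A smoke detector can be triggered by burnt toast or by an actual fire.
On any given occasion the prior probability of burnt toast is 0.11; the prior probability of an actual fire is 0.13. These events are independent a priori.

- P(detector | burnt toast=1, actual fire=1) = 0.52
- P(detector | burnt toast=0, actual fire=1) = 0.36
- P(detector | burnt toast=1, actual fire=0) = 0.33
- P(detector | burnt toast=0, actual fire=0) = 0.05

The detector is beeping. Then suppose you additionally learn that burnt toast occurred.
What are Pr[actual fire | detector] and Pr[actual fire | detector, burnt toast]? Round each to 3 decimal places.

Weight on actual fire=true, given the evidence: 0.041652 + 0.007436 = 0.049088
Normalizer over all consistent configurations: 0.05·0.89·0.87 + 0.36·0.89·0.13 + 0.33·0.11·0.87 + 0.52·0.11·0.13 = 0.119384
P(actual fire | detector) = 0.049088/0.119384 ≈ 0.411

Now also conditioning on burnt toast=true:
P(detector | burnt toast) = 0.33*0.87 + 0.52*0.13 = 0.287100 + 0.067600 = 0.354700
Restricting to configurations with actual fire present: 0.52*0.13 = 0.067600.
P(actual fire | detector, burnt toast) = 0.067600 / 0.354700 ≈ 0.191
Conditioning on burnt toast lowers the posterior on actual fire: the classic explaining-away effect in a common-effect structure.

Pr[actual fire | detector] ≈ 0.411; Pr[actual fire | detector, burnt toast] ≈ 0.191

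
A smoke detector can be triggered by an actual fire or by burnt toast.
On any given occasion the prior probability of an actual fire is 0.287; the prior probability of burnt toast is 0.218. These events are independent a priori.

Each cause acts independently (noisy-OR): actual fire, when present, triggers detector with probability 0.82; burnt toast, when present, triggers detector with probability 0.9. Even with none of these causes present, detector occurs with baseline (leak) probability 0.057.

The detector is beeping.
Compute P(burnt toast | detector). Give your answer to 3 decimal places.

Under noisy-OR, P(detector | causes) = 1 − (1−0.057)·∏(1−qᵢ) over the active causes.
For the numerator, keep only burnt toast=true terms: 0.140777 + 0.061504 = 0.202281
Denominator P(detector): 0.057*0.713*0.782 + 0.9057*0.713*0.218 + 0.83026*0.287*0.782 + 0.983026*0.287*0.218 = 0.420401
P(burnt toast | detector) = 0.202281/0.420401 ≈ 0.481

P(burnt toast | detector) ≈ 0.481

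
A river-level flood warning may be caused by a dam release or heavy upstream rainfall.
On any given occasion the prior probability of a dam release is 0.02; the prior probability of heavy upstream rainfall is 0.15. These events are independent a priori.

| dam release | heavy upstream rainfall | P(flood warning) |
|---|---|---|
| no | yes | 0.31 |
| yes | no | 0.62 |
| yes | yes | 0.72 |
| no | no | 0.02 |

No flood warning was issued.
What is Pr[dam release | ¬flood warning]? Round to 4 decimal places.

Pr[dam release | ¬flood warning] ≈ 0.0079

By total probability over the 4 (dam release, heavy upstream rainfall) configurations:
  P(¬flood warning) = 0.98·0.98·0.85 + 0.69·0.98·0.15 + 0.38·0.02·0.85 + 0.28·0.02·0.15
        = 0.816340 + 0.101430 + 0.006460 + 0.000840 = 0.925070
Keeping only the dam release-present terms gives 0.007300, so
  P(dam release | ¬flood warning) = 0.007300 / 0.925070 ≈ 0.0079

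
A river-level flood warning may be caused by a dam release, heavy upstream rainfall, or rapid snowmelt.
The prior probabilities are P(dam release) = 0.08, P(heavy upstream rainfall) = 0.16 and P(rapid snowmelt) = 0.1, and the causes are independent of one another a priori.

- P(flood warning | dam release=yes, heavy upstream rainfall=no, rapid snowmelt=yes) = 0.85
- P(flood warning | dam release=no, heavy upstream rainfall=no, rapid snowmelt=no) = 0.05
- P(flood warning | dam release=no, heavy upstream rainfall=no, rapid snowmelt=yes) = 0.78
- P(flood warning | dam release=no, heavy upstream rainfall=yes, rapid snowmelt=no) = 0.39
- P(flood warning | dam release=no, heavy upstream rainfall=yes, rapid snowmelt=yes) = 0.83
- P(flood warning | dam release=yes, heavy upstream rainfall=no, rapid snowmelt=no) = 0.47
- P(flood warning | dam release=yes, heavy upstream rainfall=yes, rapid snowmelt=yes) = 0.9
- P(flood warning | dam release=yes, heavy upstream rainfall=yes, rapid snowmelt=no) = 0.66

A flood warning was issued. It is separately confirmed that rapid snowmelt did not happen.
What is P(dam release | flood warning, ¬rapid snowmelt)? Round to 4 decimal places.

By total probability over the 4 (dam release, heavy upstream rainfall) configurations:
  P(flood warning | ¬rapid snowmelt) = 0.05*0.92*0.84 + 0.39*0.92*0.16 + 0.47*0.08*0.84 + 0.66*0.08*0.16
        = 0.038640 + 0.057408 + 0.031584 + 0.008448 = 0.136080
Configurations with dam release contribute 0.040032, so
  P(dam release | flood warning, ¬rapid snowmelt) = 0.040032 / 0.136080 ≈ 0.2942

P(dam release | flood warning, ¬rapid snowmelt) ≈ 0.2942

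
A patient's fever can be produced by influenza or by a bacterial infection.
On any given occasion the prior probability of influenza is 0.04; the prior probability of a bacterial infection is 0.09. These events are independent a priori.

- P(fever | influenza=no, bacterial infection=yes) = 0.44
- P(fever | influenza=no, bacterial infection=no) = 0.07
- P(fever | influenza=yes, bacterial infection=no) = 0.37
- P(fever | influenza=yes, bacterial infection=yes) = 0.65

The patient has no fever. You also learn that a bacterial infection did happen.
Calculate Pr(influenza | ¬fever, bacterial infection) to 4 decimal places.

Sum P(¬fever|·) weighted by the priors over both values of influenza:
  P(¬fever | bacterial infection) = 0.56·0.96 + 0.35·0.04
        = 0.537600 + 0.014000 = 0.551600
Keeping only the influenza-present terms gives 0.014000, so
  P(influenza | ¬fever, bacterial infection) = 0.014000 / 0.551600 ≈ 0.0254

Pr(influenza | ¬fever, bacterial infection) ≈ 0.0254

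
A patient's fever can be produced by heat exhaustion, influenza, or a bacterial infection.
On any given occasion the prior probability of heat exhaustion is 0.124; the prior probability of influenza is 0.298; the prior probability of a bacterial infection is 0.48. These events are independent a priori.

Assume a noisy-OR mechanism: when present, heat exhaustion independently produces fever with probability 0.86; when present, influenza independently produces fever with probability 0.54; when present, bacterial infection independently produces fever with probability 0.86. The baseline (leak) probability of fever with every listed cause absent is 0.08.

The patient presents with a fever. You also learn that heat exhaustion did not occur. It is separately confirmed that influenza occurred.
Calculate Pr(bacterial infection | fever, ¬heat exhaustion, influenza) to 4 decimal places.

Under noisy-OR, P(fever | causes) = 1 − (1−0.08)·∏(1−qᵢ) over the active causes.
Sum P(fever|·) weighted by the priors over both values of bacterial infection:
  P(fever | ¬heat exhaustion, influenza) = 0.5768×0.52 + 0.940752×0.48
        = 0.299936 + 0.451561 = 0.751497
Keeping only the bacterial infection-present terms gives 0.451561, so
  P(bacterial infection | fever, ¬heat exhaustion, influenza) = 0.451561 / 0.751497 ≈ 0.6009

Pr(bacterial infection | fever, ¬heat exhaustion, influenza) ≈ 0.6009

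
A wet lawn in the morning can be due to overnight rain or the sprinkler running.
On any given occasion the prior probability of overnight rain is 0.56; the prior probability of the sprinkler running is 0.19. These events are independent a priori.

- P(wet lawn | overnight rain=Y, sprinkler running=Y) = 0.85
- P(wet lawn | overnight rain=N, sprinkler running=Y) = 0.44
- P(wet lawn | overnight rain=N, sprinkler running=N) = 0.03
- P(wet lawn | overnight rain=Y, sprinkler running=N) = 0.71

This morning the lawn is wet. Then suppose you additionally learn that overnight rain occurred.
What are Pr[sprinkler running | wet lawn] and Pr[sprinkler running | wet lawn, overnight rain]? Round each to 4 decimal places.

P(wet lawn) = 0.03·0.44·0.81 + 0.44·0.44·0.19 + 0.71·0.56·0.81 + 0.85·0.56·0.19 = 0.010692 + 0.036784 + 0.322056 + 0.090440 = 0.459972
Restricting to configurations with sprinkler running present: 0.036784 + 0.090440 = 0.127224.
P(sprinkler running | wet lawn) = 0.127224 / 0.459972 ≈ 0.2766

Now condition on the additional information:
Sum P(wet lawn|·) weighted by the priors over both values of sprinkler running:
  P(wet lawn | overnight rain) = 0.71·0.81 + 0.85·0.19
        = 0.575100 + 0.161500 = 0.736600
Configurations with sprinkler running contribute 0.161500, so
  P(sprinkler running | wet lawn, overnight rain) = 0.161500 / 0.736600 ≈ 0.2193

Pr[sprinkler running | wet lawn] ≈ 0.2766; Pr[sprinkler running | wet lawn, overnight rain] ≈ 0.2193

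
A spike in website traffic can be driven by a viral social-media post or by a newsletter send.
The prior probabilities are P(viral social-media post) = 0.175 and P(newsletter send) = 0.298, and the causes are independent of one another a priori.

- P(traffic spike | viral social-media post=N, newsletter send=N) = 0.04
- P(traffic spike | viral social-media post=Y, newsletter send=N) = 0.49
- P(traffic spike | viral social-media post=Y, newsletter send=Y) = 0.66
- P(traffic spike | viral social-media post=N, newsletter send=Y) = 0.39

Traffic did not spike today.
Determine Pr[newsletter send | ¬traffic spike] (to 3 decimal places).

Pr[newsletter send | ¬traffic spike] ≈ 0.213

Weight on newsletter send=true, given the evidence: 0.149968 + 0.017731 = 0.167699
Normalizer over all consistent configurations: 0.96·0.825·0.702 + 0.61·0.825·0.298 + 0.51·0.175·0.702 + 0.34·0.175·0.298 = 0.786336
Posterior = 0.167699 / 0.786336 ≈ 0.213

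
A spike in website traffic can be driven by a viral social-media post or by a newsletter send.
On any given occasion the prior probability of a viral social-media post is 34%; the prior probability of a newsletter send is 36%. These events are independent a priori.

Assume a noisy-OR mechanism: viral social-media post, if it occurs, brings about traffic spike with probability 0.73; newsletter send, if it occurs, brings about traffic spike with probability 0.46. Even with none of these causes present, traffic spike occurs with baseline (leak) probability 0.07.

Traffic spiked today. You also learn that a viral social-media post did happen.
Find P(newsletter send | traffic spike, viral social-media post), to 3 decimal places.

Under noisy-OR, P(traffic spike | causes) = 1 − (1−0.07)·∏(1−qᵢ) over the active causes.
Enumerate both values of newsletter send and weight by the priors:
  P(traffic spike | viral social-media post) = 0.7489*0.64 + 0.864406*0.36
        = 0.479296 + 0.311186 = 0.790482
The terms with newsletter send present sum to 0.311186, so
  P(newsletter send | traffic spike, viral social-media post) = 0.311186 / 0.790482 ≈ 0.394

P(newsletter send | traffic spike, viral social-media post) ≈ 0.394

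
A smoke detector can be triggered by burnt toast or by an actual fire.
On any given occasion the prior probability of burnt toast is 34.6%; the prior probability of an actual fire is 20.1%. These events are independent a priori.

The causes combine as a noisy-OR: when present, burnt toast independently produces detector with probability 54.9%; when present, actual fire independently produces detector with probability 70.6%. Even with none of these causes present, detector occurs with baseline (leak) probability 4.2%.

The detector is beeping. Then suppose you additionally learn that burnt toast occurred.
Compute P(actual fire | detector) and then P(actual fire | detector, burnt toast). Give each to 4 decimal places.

Under noisy-OR, P(detector | causes) = 1 − (1−0.042)·∏(1−qᵢ) over the active causes.
For the numerator, keep only actual fire=true terms: 0.094430 + 0.060712 = 0.155142
Normalizer over all consistent configurations: 0.042·0.654·0.799 + 0.718348·0.654·0.201 + 0.567942·0.346·0.799 + 0.872975·0.346·0.201 = 0.334099
P(actual fire | detector) = 0.155142/0.334099 ≈ 0.4644

With the extra evidence:
Numerator (weight on configurations with actual fire): 0.872975*0.201 = 0.175468
The normalizing constant is 0.567942*0.799 + 0.872975*0.201 = 0.629254
Posterior = 0.175468 / 0.629254 ≈ 0.2789
This is intercausal reasoning (explaining away): once burnt toast accounts for the detector, actual fire becomes less likely.

P(actual fire | detector) ≈ 0.4644; P(actual fire | detector, burnt toast) ≈ 0.2789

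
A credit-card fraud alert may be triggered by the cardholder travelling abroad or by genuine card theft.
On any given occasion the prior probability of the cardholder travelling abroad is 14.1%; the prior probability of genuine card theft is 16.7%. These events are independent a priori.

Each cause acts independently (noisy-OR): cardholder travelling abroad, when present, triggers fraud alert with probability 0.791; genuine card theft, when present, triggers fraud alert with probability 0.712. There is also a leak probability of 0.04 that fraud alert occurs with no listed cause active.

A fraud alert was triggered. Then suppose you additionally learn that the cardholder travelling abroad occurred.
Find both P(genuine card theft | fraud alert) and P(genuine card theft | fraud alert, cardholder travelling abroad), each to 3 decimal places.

P(genuine card theft | fraud alert) ≈ 0.507; P(genuine card theft | fraud alert, cardholder travelling abroad) ≈ 0.191

Under noisy-OR, P(fraud alert | causes) = 1 − (1−0.04)·∏(1−qᵢ) over the active causes.
P(fraud alert) = 0.04*0.859*0.833 + 0.72352*0.859*0.167 + 0.79936*0.141*0.833 + 0.942216*0.141*0.167 = 0.028622 + 0.103791 + 0.093887 + 0.022186 = 0.248486
Of this, 0.125977 comes from 0.103791 + 0.022186 (the genuine card theft=true cases).
P(genuine card theft | fraud alert) = 0.125977 / 0.248486 ≈ 0.507

Now also conditioning on cardholder travelling abroad=true:
Weight on genuine card theft=true, given the evidence: 0.942216·0.167 = 0.157350
Normalizer over all consistent configurations: 0.79936·0.833 + 0.942216·0.167 = 0.823217
P(genuine card theft | fraud alert, cardholder travelling abroad) = 0.157350/0.823217 ≈ 0.191
— cardholder travelling abroad explains away the evidence for genuine card theft.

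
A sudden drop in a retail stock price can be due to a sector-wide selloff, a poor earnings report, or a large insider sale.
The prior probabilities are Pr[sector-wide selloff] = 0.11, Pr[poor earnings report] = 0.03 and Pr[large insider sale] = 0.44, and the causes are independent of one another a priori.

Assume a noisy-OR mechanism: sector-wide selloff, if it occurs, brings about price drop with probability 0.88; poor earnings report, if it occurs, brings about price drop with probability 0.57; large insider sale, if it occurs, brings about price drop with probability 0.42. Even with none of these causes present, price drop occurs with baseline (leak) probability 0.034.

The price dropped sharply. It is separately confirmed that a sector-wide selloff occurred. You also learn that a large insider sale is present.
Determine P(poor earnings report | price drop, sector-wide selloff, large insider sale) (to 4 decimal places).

Under noisy-OR, P(price drop | causes) = 1 − (1−0.034)·∏(1−qᵢ) over the active causes.
For the numerator, keep only poor earnings report=true terms: 0.97109*0.03 = 0.029133
The normalizing constant is 0.932766*0.97 + 0.97109*0.03 = 0.933916
P(poor earnings report | price drop, sector-wide selloff, large insider sale) = 0.029133/0.933916 ≈ 0.0312

P(poor earnings report | price drop, sector-wide selloff, large insider sale) ≈ 0.0312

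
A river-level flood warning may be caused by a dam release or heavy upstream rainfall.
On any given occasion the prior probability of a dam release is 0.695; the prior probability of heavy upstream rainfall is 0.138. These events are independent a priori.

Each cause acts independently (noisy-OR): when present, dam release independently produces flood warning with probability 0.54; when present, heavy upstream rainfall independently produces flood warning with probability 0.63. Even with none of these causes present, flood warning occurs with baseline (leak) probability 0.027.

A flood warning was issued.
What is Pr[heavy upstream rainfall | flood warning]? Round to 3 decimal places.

Pr[heavy upstream rainfall | flood warning] ≈ 0.240

Under noisy-OR, P(flood warning | causes) = 1 − (1−0.027)·∏(1−qᵢ) over the active causes.
Sum P(flood warning|·) weighted by the priors over the 4 (dam release, heavy upstream rainfall) configurations:
  P(flood warning) = 0.027×0.305×0.862 + 0.63999×0.305×0.138 + 0.55242×0.695×0.862 + 0.834395×0.695×0.138
        = 0.007099 + 0.026937 + 0.330949 + 0.080027 = 0.445012
Keeping only the heavy upstream rainfall-present terms gives 0.106964, so
  P(heavy upstream rainfall | flood warning) = 0.106964 / 0.445012 ≈ 0.240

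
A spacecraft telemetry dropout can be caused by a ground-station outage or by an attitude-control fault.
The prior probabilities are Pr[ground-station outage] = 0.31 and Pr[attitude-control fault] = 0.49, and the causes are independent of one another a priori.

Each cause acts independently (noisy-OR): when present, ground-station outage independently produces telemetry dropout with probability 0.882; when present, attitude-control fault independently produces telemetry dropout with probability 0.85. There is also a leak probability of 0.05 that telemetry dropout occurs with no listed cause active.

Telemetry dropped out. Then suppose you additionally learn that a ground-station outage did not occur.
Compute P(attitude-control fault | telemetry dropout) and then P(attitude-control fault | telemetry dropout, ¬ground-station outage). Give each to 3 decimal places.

Under noisy-OR, P(telemetry dropout | causes) = 1 − (1−0.05)·∏(1−qᵢ) over the active causes.
Sum P(telemetry dropout|·) weighted by the priors over the 4 (ground-station outage, attitude-control fault) configurations:
  P(telemetry dropout) = 0.05×0.69×0.51 + 0.8575×0.69×0.49 + 0.8879×0.31×0.51 + 0.983185×0.31×0.49
        = 0.017595 + 0.289921 + 0.140377 + 0.149346 = 0.597239
Keeping only the attitude-control fault-present terms gives 0.439267, so
  P(attitude-control fault | telemetry dropout) = 0.439267 / 0.597239 ≈ 0.735

Now condition on the additional information:
Enumerate both values of attitude-control fault and weight by the priors:
  P(telemetry dropout | ¬ground-station outage) = 0.05×0.51 + 0.8575×0.49
        = 0.025500 + 0.420175 = 0.445675
Configurations with attitude-control fault contribute 0.420175, so
  P(attitude-control fault | telemetry dropout, ¬ground-station outage) = 0.420175 / 0.445675 ≈ 0.943
With ground-station outage excluded, attitude-control fault must carry more of the explanatory weight for the telemetry dropout.

P(attitude-control fault | telemetry dropout) ≈ 0.735; P(attitude-control fault | telemetry dropout, ¬ground-station outage) ≈ 0.943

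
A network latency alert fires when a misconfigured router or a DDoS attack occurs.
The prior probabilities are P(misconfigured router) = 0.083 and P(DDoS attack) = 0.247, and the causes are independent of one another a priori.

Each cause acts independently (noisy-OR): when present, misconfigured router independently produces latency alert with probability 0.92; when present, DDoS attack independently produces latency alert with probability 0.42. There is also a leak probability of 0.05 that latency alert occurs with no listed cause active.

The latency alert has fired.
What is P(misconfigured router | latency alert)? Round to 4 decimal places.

P(misconfigured router | latency alert) ≈ 0.3622

Under noisy-OR, P(latency alert | causes) = 1 − (1−0.05)·∏(1−qᵢ) over the active causes.
P(latency alert) = 0.05*0.917*0.753 + 0.449*0.917*0.247 + 0.924*0.083*0.753 + 0.95592*0.083*0.247 = 0.034525 + 0.101698 + 0.057749 + 0.019597 = 0.213569
Restricting to configurations with misconfigured router present: 0.057749 + 0.019597 = 0.077346.
Hence the posterior is 0.077346/0.213569 ≈ 0.3622.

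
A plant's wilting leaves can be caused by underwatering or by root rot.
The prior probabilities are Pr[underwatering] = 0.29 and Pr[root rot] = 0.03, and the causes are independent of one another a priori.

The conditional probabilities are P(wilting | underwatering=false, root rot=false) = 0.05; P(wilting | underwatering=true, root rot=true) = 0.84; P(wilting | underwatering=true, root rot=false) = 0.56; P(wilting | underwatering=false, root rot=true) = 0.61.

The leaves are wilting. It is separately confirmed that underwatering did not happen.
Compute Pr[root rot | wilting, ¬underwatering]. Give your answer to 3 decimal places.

Numerator (weight on configurations with root rot): 0.61·0.03 = 0.018300
Normalizer over all consistent configurations: 0.05·0.97 + 0.61·0.03 = 0.066800
P(root rot | wilting, ¬underwatering) = 0.018300/0.066800 ≈ 0.274

Pr[root rot | wilting, ¬underwatering] ≈ 0.274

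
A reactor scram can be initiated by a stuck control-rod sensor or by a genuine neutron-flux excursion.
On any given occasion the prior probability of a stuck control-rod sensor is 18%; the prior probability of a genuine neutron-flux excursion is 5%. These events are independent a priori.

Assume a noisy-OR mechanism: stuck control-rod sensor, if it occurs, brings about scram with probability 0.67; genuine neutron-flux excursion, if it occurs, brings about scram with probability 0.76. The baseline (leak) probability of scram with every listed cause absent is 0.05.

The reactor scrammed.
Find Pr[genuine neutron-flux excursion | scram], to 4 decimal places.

Under noisy-OR, P(scram | causes) = 1 − (1−0.05)·∏(1−qᵢ) over the active causes.
P(scram) = 0.05*0.82*0.95 + 0.772*0.82*0.05 + 0.6865*0.18*0.95 + 0.92476*0.18*0.05 = 0.038950 + 0.031652 + 0.117391 + 0.008323 = 0.196316
The genuine neutron-flux excursion-present share is 0.031652 + 0.008323 = 0.039975.
So P(genuine neutron-flux excursion | scram) = 0.039975/0.196316 ≈ 0.2036.

Pr[genuine neutron-flux excursion | scram] ≈ 0.2036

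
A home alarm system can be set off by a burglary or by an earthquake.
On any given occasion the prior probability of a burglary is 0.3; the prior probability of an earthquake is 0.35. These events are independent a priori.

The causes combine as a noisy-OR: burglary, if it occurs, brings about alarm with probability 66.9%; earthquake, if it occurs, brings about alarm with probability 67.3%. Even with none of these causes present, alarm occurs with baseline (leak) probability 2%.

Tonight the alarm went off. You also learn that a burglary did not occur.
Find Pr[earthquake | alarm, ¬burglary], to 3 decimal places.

Pr[earthquake | alarm, ¬burglary] ≈ 0.948

Under noisy-OR, P(alarm | causes) = 1 − (1−0.02)·∏(1−qᵢ) over the active causes.
Enumerate both values of earthquake and weight by the priors:
  P(alarm | ¬burglary) = 0.02·0.65 + 0.67954·0.35
        = 0.013000 + 0.237839 = 0.250839
The terms with earthquake present sum to 0.237839, so
  P(earthquake | alarm, ¬burglary) = 0.237839 / 0.250839 ≈ 0.948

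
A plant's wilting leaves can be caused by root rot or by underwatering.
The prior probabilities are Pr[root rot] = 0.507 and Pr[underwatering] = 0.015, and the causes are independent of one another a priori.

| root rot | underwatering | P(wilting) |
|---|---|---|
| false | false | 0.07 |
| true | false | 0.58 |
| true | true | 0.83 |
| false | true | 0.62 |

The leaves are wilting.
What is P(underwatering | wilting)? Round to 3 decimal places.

P(underwatering | wilting) ≈ 0.033

P(wilting) = 0.07×0.493×0.985 + 0.62×0.493×0.015 + 0.58×0.507×0.985 + 0.83×0.507×0.015 = 0.033992 + 0.004585 + 0.289649 + 0.006312 = 0.334538
Of this, 0.010897 comes from 0.004585 + 0.006312 (the underwatering=true cases).
P(underwatering | wilting) = 0.010897 / 0.334538 ≈ 0.033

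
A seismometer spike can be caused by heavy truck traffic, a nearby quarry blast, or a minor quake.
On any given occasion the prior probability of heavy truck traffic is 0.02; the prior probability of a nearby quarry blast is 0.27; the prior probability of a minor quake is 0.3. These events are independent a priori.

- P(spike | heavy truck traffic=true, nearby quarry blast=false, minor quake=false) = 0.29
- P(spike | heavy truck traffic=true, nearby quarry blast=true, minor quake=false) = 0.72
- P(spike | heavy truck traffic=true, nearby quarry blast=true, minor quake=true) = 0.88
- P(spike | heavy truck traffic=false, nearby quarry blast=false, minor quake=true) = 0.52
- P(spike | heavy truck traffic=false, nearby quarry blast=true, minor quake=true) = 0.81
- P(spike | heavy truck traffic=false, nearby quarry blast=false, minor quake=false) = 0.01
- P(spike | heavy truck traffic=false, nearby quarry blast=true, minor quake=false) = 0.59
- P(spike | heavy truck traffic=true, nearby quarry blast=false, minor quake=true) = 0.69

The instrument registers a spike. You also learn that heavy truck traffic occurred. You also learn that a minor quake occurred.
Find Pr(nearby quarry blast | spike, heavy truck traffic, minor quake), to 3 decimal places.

Weight on nearby quarry blast=true, given the evidence: 0.88·0.27 = 0.237600
Normalizer over all consistent configurations: 0.69·0.73 + 0.88·0.27 = 0.741300
P(nearby quarry blast | spike, heavy truck traffic, minor quake) = 0.237600/0.741300 ≈ 0.321

Pr(nearby quarry blast | spike, heavy truck traffic, minor quake) ≈ 0.321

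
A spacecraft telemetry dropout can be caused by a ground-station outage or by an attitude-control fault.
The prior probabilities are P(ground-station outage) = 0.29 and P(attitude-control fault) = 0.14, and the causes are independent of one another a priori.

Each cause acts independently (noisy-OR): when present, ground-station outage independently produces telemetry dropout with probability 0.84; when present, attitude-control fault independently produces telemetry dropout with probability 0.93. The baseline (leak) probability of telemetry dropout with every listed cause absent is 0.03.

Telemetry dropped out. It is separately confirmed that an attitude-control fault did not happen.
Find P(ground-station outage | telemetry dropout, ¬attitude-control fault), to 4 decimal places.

Under noisy-OR, P(telemetry dropout | causes) = 1 − (1−0.03)·∏(1−qᵢ) over the active causes.
Numerator (weight on configurations with ground-station outage): 0.8448*0.29 = 0.244992
Denominator P(telemetry dropout | ¬attitude-control fault): 0.03*0.71 + 0.8448*0.29 = 0.266292
P(ground-station outage | telemetry dropout, ¬attitude-control fault) = 0.244992/0.266292 ≈ 0.9200

P(ground-station outage | telemetry dropout, ¬attitude-control fault) ≈ 0.9200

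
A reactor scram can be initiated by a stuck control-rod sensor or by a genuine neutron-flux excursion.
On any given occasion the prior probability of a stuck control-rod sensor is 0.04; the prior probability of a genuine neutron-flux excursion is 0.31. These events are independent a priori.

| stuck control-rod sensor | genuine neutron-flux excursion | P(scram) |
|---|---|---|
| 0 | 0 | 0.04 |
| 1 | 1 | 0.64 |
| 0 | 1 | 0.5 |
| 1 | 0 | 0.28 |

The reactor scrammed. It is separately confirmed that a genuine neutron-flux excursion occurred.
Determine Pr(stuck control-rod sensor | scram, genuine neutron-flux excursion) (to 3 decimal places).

P(scram | genuine neutron-flux excursion) = 0.5×0.96 + 0.64×0.04 = 0.480000 + 0.025600 = 0.505600
Restricting to configurations with stuck control-rod sensor present: 0.64×0.04 = 0.025600.
Hence the posterior is 0.025600/0.505600 ≈ 0.051.

Pr(stuck control-rod sensor | scram, genuine neutron-flux excursion) ≈ 0.051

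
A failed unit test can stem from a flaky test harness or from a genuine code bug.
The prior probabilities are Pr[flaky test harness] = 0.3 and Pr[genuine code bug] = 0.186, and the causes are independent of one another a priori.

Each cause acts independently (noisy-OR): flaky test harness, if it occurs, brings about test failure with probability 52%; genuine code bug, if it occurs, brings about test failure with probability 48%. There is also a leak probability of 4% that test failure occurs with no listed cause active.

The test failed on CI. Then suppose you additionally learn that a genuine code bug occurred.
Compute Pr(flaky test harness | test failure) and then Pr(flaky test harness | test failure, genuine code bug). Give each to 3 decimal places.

Under noisy-OR, P(test failure | causes) = 1 − (1−0.04)·∏(1−qᵢ) over the active causes.
P(test failure) = 0.04·0.7·0.814 + 0.5008·0.7·0.186 + 0.5392·0.3·0.814 + 0.760384·0.3·0.186 = 0.022792 + 0.065204 + 0.131673 + 0.042429 = 0.262098
Restricting to configurations with flaky test harness present: 0.131673 + 0.042429 = 0.174102.
Hence the posterior is 0.174102/0.262098 ≈ 0.664.

Now condition on the additional information:
P(test failure | genuine code bug) = 0.5008*0.7 + 0.760384*0.3 = 0.350560 + 0.228115 = 0.578675
Of this, 0.228115 comes from 0.760384*0.3 (the flaky test harness=true cases).
Hence the posterior is 0.228115/0.578675 ≈ 0.394.
Conditioning on genuine code bug lowers the posterior on flaky test harness: the classic explaining-away effect in a common-effect structure.

Pr(flaky test harness | test failure) ≈ 0.664; Pr(flaky test harness | test failure, genuine code bug) ≈ 0.394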